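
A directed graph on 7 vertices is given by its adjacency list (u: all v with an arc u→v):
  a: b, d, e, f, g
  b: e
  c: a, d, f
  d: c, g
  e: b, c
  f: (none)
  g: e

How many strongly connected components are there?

{a, b, c, d, e, g} are all mutually reachable — one SCC of size 6.
{f} is an SCC by itself.
That gives 2 strongly connected components.

2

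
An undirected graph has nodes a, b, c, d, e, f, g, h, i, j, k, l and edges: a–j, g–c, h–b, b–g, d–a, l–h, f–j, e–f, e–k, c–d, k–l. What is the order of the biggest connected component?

i is isolated — a component by itself.
Starting from a we can reach a, b, c, d, e, f, g, h, j, k, l. That is one component of size 11.
The largest has 11 vertices.

11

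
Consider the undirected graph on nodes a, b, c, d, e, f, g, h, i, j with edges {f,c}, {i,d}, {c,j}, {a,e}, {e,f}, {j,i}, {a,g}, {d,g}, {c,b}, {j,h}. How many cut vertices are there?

Removing c increases the component count from 1 to 2, so c is a cut vertex.
Removing j increases the component count from 1 to 2, so j is a cut vertex.
By contrast removing i leaves 1 component; it is not a cut vertex. No other vertex is a cut vertex either.

2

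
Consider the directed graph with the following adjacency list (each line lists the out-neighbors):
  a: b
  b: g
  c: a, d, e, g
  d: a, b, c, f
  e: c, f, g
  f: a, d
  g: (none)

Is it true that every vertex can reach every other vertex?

No

There is no directed path from b to f, so the graph is not strongly connected.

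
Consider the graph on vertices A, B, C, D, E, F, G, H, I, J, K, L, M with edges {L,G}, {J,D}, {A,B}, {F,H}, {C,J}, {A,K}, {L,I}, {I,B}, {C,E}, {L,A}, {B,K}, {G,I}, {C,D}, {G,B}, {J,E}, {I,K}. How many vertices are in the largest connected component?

6

M is isolated — a component by itself.
Starting from F we can reach F, H. That is one component of size 2.
Starting from C we can reach C, D, E, J. That is one component of size 4.
Starting from A we can reach A, B, G, I, K, L. That is one component of size 6.
The largest has 6 vertices.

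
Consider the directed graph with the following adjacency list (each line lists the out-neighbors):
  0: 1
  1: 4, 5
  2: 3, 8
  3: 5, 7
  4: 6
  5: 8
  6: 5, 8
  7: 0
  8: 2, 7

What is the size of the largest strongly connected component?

9

{0, 1, 2, 3, 4, 5, 6, 7, 8} are all mutually reachable — one SCC of size 9.
The largest has 9 vertices.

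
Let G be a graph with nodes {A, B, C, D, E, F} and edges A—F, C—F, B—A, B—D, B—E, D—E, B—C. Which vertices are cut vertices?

B

Removing B increases the component count from 1 to 2, so B is a cut vertex.
By contrast removing C leaves 1 component; it is not a cut vertex. No other vertex is a cut vertex either.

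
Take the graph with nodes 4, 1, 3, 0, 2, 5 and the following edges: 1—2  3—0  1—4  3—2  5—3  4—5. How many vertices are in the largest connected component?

6

Starting from 0 we can reach 0, 1, 2, 3, 4, 5. That is one component of size 6.
The largest has 6 vertices.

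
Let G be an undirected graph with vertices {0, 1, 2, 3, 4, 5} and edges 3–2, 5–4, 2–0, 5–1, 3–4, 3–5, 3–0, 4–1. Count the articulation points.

Removing 3 increases the component count from 1 to 2, so 3 is a cut vertex.
By contrast removing 2 leaves 1 component; it is not a cut vertex. No other vertex is a cut vertex either.

1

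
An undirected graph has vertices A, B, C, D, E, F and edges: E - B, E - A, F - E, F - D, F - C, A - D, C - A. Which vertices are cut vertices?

E

Removing E increases the component count from 1 to 2, so E is a cut vertex.
By contrast removing C leaves 1 component; it is not a cut vertex. No other vertex is a cut vertex either.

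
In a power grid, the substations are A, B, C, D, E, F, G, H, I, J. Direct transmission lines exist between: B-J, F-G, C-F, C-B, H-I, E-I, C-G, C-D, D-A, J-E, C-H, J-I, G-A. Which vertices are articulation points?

Removing C increases the component count from 1 to 2, so C is a cut vertex.
By contrast removing F leaves 1 component; it is not a cut vertex. No other vertex is a cut vertex either.

C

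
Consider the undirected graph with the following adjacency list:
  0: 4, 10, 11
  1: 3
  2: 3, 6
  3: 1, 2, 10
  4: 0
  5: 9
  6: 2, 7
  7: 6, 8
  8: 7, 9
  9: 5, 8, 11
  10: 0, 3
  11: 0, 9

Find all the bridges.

The edges on the cycle 11-0-10-3-2-6-7-8-9-11 are not bridges since each lies on that cycle.
But removing 9-5 disconnects 9 from 5; removing 0-4 disconnects 0 from 4; removing 1-3 disconnects 1 from 3 — these are bridges.

0-4, 1-3, 5-9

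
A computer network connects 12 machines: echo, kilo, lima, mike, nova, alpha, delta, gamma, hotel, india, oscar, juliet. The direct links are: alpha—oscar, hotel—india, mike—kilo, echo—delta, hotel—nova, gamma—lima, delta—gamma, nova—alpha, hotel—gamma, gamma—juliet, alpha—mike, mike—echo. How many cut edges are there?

The edges on the cycle hotel-nova-alpha-mike-echo-delta-gamma-hotel are not bridges since each lies on that cycle.
But removing gamma—juliet disconnects gamma from juliet; removing lima—gamma disconnects lima from gamma; removing kilo—mike disconnects kilo from mike; removing alpha—oscar disconnects alpha from oscar — these are bridges.
In total 5 edges are bridges.

5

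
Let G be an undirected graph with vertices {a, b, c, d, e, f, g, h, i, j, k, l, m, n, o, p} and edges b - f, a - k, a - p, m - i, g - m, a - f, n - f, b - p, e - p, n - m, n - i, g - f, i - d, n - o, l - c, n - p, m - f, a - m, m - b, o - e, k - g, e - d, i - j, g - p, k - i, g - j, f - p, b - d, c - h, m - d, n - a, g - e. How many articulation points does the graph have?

1

Removing c increases the component count from 2 to 3, so c is a cut vertex.
By contrast removing d leaves 2 components; it is not a cut vertex. No other vertex is a cut vertex either.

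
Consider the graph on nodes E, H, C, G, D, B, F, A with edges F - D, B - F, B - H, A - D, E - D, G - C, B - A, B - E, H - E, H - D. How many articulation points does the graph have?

Removing B, for instance, still leaves 2 components. No single vertex removal increases the component count — the graph has no articulation points.

0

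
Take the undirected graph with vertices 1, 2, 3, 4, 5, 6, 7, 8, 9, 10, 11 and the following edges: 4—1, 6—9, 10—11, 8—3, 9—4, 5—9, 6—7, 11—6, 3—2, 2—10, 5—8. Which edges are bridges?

1-4, 4-9, 6-7

The edges on the cycle 5-8-3-2-10-11-6-9-5 are not bridges since each lies on that cycle.
But removing 7—6 disconnects 7 from 6; removing 4—1 disconnects 4 from 1; removing 4—9 disconnects 4 from 9 — these are bridges.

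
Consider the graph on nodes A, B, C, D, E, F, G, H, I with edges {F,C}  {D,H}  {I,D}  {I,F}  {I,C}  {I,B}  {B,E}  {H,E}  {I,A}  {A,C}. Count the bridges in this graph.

0

The edges on the cycle I-F-C-I are not bridges since each lies on that cycle.
Every edge lies on some cycle, so there are no bridges.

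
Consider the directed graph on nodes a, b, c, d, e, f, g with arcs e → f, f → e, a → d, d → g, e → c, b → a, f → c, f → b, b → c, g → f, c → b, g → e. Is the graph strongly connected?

Yes

From f we can reach every vertex (a, b, c, d, e, f, g), and every vertex can reach f (a, b, c, d, e, f, g). So the whole graph is one strongly connected component.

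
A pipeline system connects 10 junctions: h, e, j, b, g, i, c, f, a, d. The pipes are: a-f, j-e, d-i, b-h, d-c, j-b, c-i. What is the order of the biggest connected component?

g is isolated — a component by itself.
Starting from a we can reach a, f. That is one component of size 2.
Starting from c we can reach c, d, i. That is one component of size 3.
Starting from b we can reach b, e, h, j. That is one component of size 4.
The largest has 4 vertices.

4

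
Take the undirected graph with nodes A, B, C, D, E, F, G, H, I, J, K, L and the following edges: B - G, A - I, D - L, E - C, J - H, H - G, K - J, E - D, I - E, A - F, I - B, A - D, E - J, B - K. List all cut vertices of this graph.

A, D, E

Removing A increases the component count from 1 to 2, so A is a cut vertex.
Removing D increases the component count from 1 to 2, so D is a cut vertex.
Removing E increases the component count from 1 to 2, so E is a cut vertex.
By contrast removing C leaves 1 component; it is not a cut vertex. No other vertex is a cut vertex either.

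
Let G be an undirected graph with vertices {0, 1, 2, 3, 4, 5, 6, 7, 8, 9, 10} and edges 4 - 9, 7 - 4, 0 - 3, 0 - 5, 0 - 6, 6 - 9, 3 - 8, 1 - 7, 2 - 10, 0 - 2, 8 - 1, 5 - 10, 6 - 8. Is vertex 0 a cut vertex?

Yes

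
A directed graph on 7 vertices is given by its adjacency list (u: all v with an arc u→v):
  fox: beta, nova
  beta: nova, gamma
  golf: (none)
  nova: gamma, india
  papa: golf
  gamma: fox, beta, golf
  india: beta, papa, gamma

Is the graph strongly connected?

There is no directed path from papa to nova, so the graph is not strongly connected.

No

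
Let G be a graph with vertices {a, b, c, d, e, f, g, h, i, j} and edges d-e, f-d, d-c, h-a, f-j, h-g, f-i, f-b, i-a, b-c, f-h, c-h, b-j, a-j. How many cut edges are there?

2

The edges on the cycle f-i-a-h-f are not bridges since each lies on that cycle.
But removing h-g disconnects h from g; removing e-d disconnects e from d — these are bridges.
That makes 2 bridges.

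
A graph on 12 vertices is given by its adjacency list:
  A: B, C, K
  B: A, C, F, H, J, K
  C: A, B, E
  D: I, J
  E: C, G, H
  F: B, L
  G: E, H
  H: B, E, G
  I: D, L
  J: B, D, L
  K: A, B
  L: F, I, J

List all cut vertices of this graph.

B

Removing B increases the component count from 1 to 2, so B is a cut vertex.
By contrast removing K leaves 1 component; it is not a cut vertex. No other vertex is a cut vertex either.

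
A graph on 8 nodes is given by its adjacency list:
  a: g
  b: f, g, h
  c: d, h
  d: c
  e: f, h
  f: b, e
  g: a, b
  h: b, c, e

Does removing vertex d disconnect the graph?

No

Deleting d leaves 1 component (was 1), so d is not a cut vertex.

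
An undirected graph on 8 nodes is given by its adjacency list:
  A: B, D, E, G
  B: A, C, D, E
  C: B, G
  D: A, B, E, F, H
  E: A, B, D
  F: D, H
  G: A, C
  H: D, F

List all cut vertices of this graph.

D

Removing D increases the component count from 1 to 2, so D is a cut vertex.
By contrast removing B leaves 1 component; it is not a cut vertex. No other vertex is a cut vertex either.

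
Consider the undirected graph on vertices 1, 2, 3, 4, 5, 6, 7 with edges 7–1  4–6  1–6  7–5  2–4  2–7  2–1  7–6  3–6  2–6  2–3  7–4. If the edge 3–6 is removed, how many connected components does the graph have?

3 and 6 are still connected via 3-2-6, so the component count stays at 1.

1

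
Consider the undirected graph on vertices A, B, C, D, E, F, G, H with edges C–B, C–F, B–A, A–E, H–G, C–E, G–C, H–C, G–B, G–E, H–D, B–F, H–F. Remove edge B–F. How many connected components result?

1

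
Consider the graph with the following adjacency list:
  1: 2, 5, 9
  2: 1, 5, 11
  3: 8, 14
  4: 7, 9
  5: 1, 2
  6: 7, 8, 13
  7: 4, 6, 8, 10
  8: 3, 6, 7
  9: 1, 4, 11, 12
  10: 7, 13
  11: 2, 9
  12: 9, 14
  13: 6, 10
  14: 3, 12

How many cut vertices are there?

1

Removing 9 increases the component count from 1 to 2, so 9 is a cut vertex.
By contrast removing 8 leaves 1 component; it is not a cut vertex. No other vertex is a cut vertex either.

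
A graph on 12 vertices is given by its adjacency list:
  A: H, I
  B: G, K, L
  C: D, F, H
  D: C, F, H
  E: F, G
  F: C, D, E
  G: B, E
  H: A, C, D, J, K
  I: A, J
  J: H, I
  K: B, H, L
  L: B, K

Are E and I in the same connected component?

Yes

From E we can reach A, B, C, D, E, F, G, H, I, J, K, L, which includes I.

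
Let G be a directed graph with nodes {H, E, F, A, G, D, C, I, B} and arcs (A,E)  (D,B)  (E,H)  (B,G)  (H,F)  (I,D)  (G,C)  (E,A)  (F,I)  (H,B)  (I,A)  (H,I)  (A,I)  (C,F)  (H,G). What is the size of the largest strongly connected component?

{A, B, C, D, E, F, G, H, I} are all mutually reachable — one SCC of size 9.
The largest has 9 vertices.

9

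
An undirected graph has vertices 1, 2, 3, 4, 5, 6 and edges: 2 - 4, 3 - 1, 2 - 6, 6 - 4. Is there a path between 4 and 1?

No

The component containing 4 is {2, 4, 6}, and 1 is not in it.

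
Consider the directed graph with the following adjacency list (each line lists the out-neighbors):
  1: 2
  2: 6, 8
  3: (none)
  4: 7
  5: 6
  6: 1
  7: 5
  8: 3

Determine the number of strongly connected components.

6

{1, 2, 6} are all mutually reachable — one SCC of size 3.
{5} is an SCC by itself.
{3} is an SCC by itself.
{8} is an SCC by itself.
{7} is an SCC by itself.
(and 1 more singleton SCC)
That gives 6 strongly connected components.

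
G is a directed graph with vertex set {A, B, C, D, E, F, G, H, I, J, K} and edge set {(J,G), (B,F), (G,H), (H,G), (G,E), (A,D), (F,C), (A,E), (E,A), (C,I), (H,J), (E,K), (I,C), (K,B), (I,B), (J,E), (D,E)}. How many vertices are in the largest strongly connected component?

4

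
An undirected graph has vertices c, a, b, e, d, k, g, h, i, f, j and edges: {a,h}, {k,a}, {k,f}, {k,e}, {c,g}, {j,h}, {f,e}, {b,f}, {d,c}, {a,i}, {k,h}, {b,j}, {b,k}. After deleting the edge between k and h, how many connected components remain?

2

k and h are still connected via k-a-h, so the component count stays at 2.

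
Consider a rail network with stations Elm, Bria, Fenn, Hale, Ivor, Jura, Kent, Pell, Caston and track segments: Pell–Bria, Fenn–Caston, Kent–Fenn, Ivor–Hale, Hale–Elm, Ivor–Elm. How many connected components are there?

4

Jura is isolated — a component by itself.
Starting from Bria we can reach Bria, Pell. That is one component of size 2.
Starting from Elm we can reach Elm, Hale, Ivor. That is one component of size 3.
Starting from Fenn we can reach Fenn, Kent, Caston. That is one component of size 3.
Total: 4 components.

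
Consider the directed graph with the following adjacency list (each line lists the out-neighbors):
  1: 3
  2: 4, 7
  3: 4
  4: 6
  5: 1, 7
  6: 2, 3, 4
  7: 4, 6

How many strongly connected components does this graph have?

{2, 3, 4, 6, 7} are all mutually reachable — one SCC of size 5.
{1} is an SCC by itself.
{5} is an SCC by itself.
That gives 3 strongly connected components.

3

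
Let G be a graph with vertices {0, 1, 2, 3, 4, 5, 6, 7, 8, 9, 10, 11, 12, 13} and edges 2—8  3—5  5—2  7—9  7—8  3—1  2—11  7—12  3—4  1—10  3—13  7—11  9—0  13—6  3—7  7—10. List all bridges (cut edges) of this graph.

0-9, 12-7, 13-3, 13-6, 3-4, 7-9

The edges on the cycle 3-5-2-8-7-3 are not bridges since each lies on that cycle.
But removing 13—6 disconnects 13 from 6; removing 9—7 disconnects 9 from 7; removing 7—12 disconnects 7 from 12; removing 9—0 disconnects 9 from 0 — these are bridges.
In total 6 edges are bridges.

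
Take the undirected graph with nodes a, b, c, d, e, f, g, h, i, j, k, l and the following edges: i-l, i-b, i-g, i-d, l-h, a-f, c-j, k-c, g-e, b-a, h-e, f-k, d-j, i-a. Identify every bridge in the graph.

none

The edges on the cycle i-l-h-e-g-i are not bridges since each lies on that cycle.
Every edge lies on some cycle, so there are no bridges.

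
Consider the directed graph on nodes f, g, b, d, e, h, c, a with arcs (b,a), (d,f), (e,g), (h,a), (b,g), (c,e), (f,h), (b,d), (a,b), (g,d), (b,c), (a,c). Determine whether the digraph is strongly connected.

Yes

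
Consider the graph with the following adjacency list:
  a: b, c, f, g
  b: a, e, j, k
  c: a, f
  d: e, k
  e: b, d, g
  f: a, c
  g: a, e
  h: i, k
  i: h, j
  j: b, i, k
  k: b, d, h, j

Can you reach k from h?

Yes

From h we can reach a, b, c, d, e, f, g, h, i, j, k, which includes k.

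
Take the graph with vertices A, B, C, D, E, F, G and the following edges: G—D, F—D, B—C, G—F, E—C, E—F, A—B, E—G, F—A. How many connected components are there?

1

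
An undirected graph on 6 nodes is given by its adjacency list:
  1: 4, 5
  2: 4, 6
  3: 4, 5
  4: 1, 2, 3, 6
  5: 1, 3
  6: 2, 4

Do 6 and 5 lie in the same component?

Yes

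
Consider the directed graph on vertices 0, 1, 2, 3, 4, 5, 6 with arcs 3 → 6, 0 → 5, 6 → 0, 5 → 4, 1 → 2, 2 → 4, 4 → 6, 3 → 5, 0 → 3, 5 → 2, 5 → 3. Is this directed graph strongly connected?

No

There is no directed path from 5 to 1, so the graph is not strongly connected.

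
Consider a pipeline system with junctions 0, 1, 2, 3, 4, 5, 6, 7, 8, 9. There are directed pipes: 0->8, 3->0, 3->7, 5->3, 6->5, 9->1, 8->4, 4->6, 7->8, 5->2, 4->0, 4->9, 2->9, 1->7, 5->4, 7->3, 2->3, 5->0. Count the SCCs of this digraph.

1

{0, 1, 2, 3, 4, 5, 6, 7, 8, 9} are all mutually reachable — one SCC of size 10.
That gives 1 strongly connected component.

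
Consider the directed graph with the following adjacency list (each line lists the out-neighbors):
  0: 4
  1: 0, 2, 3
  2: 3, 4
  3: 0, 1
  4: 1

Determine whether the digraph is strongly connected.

Yes

From 0 we can reach every vertex (0, 1, 2, 3, 4), and every vertex can reach 0 (0, 1, 2, 3, 4). So the whole graph is one strongly connected component.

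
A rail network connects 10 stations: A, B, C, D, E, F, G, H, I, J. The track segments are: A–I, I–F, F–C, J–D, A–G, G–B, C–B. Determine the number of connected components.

4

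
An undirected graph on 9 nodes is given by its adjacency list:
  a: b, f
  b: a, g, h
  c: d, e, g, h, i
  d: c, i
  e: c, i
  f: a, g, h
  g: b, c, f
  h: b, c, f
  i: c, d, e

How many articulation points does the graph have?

1

Removing c increases the component count from 1 to 2, so c is a cut vertex.
By contrast removing e leaves 1 component; it is not a cut vertex. No other vertex is a cut vertex either.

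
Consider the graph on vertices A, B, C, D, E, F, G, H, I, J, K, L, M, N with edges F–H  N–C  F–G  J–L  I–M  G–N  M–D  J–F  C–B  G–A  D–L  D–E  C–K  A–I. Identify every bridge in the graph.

B-C, C-K, C-N, D-E, F-H, G-N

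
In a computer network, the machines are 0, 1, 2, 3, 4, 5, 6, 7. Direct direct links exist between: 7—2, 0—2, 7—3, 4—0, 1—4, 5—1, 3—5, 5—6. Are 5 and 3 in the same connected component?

Yes

From 5 we can reach 0, 1, 2, 3, 4, 5, 6, 7, which includes 3.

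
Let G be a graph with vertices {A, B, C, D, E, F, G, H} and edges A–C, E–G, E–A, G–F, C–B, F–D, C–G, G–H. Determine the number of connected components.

Starting from A we can reach A, B, C, D, E, F, G, H. That is one component of size 8.
Total: 1 component.

1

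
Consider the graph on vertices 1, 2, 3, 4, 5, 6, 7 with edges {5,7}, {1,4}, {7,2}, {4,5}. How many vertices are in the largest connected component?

3 is isolated — a component by itself.
6 is isolated — a component by itself.
Starting from 1 we can reach 1, 2, 4, 5, 7. That is one component of size 5.
The largest has 5 vertices.

5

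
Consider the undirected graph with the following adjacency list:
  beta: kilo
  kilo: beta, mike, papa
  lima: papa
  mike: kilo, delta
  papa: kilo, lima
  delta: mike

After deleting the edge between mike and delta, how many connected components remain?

Before removal there is 1 component.
mike-delta is a bridge — removing it separates mike's side from delta's side.
After removal: 2 components.

2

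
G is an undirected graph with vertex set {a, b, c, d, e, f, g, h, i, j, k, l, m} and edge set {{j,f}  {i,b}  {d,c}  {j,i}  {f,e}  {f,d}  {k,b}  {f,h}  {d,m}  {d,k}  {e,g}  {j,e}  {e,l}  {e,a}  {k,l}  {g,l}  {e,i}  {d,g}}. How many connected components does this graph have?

1

Starting from a we can reach a, b, c, d, e, f, g, h, i, j, k, l, m. That is one component of size 13.
Total: 1 component.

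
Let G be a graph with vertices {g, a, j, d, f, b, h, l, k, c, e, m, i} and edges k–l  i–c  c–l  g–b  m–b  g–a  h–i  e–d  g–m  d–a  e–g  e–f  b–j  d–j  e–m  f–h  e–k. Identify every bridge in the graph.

none

The edges on the cycle e-f-h-i-c-l-k-e are not bridges since each lies on that cycle.
Every edge lies on some cycle, so there are no bridges.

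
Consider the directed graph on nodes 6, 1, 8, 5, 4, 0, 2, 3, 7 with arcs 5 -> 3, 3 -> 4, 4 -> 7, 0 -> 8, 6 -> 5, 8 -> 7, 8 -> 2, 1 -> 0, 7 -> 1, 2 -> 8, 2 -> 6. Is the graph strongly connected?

From 3 we can reach every vertex (0, 1, 2, 3, 4, 5, 6, 7, 8), and every vertex can reach 3 (0, 1, 2, 3, 4, 5, 6, 7, 8). So the whole graph is one strongly connected component.

Yes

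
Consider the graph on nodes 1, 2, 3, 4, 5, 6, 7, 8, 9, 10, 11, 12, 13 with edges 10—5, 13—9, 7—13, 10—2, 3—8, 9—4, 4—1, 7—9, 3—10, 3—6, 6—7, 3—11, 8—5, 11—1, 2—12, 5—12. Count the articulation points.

1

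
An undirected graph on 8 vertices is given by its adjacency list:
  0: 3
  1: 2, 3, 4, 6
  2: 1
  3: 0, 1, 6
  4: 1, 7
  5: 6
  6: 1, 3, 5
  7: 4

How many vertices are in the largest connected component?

8

Starting from 0 we can reach 0, 1, 2, 3, 4, 5, 6, 7. That is one component of size 8.
The largest has 8 vertices.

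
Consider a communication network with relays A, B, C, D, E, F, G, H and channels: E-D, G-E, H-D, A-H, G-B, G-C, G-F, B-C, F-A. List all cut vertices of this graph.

Removing G increases the component count from 1 to 2, so G is a cut vertex.
By contrast removing E leaves 1 component; it is not a cut vertex. No other vertex is a cut vertex either.

G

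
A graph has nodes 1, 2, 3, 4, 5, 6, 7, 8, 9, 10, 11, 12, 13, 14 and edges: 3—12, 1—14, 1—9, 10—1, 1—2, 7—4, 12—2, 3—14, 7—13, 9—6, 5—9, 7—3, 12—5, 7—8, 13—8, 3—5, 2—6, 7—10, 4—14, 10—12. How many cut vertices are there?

Removing 7 increases the component count from 2 to 3, so 7 is a cut vertex.
By contrast removing 9 leaves 2 components; it is not a cut vertex. No other vertex is a cut vertex either.

1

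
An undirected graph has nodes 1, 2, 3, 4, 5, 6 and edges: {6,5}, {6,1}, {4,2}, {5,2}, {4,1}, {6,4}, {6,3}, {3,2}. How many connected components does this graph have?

1

Starting from 1 we can reach 1, 2, 3, 4, 5, 6. That is one component of size 6.
Total: 1 component.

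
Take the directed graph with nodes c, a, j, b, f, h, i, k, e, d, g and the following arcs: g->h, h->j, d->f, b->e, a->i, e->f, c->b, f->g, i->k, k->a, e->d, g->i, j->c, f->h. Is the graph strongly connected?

No

There is no directed path from a to f, so the graph is not strongly connected.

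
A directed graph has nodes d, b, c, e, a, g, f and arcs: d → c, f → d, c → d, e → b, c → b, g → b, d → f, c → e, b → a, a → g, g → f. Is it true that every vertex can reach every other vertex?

Yes

From f we can reach every vertex (a, b, c, d, e, f, g), and every vertex can reach f (a, b, c, d, e, f, g). So the whole graph is one strongly connected component.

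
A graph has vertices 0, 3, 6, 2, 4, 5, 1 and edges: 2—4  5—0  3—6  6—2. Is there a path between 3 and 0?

No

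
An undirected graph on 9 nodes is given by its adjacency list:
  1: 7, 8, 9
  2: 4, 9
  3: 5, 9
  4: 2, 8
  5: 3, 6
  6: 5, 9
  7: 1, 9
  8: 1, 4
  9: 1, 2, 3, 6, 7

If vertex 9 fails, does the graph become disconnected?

Yes

Deleting 9 raises the number of components from 1 to 2, so 9 is a cut vertex.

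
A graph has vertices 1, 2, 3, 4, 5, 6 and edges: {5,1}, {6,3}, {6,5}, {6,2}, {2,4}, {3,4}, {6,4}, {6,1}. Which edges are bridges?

none

The edges on the cycle 6-5-1-6 are not bridges since each lies on that cycle.
Every edge lies on some cycle, so there are no bridges.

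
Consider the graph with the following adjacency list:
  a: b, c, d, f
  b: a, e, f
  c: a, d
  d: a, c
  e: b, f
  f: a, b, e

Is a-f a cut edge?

No

After removing a-f, the path a-b-f still connects them, so the edge is not a bridge.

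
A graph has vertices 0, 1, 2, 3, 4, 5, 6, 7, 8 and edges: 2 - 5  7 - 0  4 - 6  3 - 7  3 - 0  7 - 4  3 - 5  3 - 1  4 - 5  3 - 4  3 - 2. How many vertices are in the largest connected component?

8 is isolated — a component by itself.
Starting from 0 we can reach 0, 1, 2, 3, 4, 5, 6, 7. That is one component of size 8.
The largest has 8 vertices.

8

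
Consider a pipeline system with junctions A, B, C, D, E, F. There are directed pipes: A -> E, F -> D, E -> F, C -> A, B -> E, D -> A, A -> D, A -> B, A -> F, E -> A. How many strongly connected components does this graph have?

{A, B, D, E, F} are all mutually reachable — one SCC of size 5.
{C} is an SCC by itself.
That gives 2 strongly connected components.

2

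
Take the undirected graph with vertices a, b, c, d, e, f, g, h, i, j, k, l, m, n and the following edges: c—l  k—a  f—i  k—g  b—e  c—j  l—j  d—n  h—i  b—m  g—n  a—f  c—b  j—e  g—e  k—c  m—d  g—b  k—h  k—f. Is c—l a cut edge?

After removing c—l, the path c-j-l still connects them, so the edge is not a bridge.

No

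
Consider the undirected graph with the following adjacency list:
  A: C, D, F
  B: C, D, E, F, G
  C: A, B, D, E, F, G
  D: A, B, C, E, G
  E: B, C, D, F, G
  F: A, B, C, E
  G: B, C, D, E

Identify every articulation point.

none

Removing F, for instance, still leaves 1 component. No single vertex removal increases the component count — the graph has no articulation points.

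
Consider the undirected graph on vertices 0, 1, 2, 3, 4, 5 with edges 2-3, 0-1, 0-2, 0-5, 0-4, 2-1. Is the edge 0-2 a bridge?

No

After removing 0-2, the path 0-1-2 still connects them, so the edge is not a bridge.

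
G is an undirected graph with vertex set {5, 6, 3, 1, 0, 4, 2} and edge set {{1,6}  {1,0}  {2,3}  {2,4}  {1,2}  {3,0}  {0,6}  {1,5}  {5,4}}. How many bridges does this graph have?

0

The edges on the cycle 1-5-4-2-1 are not bridges since each lies on that cycle.
Every edge lies on some cycle, so there are no bridges.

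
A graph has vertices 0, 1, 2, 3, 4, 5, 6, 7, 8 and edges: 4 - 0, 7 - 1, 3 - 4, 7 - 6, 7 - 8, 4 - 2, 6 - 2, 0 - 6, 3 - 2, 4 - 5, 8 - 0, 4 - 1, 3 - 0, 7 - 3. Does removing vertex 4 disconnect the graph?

Deleting 4 raises the number of components from 1 to 2, so 4 is a cut vertex.

Yes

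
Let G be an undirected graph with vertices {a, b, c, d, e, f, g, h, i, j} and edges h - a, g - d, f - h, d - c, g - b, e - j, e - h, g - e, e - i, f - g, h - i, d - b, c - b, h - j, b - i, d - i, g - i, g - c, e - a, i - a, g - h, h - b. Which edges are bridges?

none

The edges on the cycle g-d-c-g are not bridges since each lies on that cycle.
Every edge lies on some cycle, so there are no bridges.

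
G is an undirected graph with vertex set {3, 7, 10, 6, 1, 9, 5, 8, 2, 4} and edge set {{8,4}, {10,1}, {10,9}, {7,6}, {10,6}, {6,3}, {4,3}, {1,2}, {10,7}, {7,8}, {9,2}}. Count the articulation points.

1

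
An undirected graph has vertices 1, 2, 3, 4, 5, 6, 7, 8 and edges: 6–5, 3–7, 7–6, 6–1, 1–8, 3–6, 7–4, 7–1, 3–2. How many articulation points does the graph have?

Removing 1 increases the component count from 1 to 2, so 1 is a cut vertex.
Removing 3 increases the component count from 1 to 2, so 3 is a cut vertex.
Removing 6 increases the component count from 1 to 2, so 6 is a cut vertex.
Likewise 7 is a cut vertex.
By contrast removing 2 leaves 1 component; it is not a cut vertex. No other vertex is a cut vertex either.

4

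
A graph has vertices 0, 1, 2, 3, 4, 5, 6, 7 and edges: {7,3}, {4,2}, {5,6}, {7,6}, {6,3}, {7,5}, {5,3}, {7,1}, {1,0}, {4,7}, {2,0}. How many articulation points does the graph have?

1

Removing 7 increases the component count from 1 to 2, so 7 is a cut vertex.
By contrast removing 0 leaves 1 component; it is not a cut vertex. No other vertex is a cut vertex either.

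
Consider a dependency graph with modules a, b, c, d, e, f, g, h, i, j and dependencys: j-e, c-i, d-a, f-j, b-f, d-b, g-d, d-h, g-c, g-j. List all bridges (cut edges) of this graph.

The edges on the cycle g-d-b-f-j-g are not bridges since each lies on that cycle.
But removing d-h disconnects d from h; removing d-a disconnects d from a; removing g-c disconnects g from c; removing j-e disconnects j from e — these are bridges.
In total 5 edges are bridges.

a-d, c-g, c-i, d-h, e-j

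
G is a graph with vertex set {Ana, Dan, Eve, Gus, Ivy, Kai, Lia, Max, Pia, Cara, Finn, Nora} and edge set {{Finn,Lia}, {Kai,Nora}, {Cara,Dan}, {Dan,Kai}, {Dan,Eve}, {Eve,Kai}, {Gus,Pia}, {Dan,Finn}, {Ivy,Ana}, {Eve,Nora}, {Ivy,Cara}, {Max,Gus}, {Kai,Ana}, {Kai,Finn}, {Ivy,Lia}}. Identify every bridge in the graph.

Gus-Max, Gus-Pia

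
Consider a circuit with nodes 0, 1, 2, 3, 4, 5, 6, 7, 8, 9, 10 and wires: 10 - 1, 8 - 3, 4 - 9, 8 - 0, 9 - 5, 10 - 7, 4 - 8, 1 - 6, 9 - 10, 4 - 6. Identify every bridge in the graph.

0-8, 10-7, 3-8, 4-8, 5-9

The edges on the cycle 4-9-10-1-6-4 are not bridges since each lies on that cycle.
But removing 7 - 10 disconnects 7 from 10; removing 4 - 8 disconnects 4 from 8; removing 9 - 5 disconnects 9 from 5; removing 0 - 8 disconnects 0 from 8 — these are bridges.
In total 5 edges are bridges.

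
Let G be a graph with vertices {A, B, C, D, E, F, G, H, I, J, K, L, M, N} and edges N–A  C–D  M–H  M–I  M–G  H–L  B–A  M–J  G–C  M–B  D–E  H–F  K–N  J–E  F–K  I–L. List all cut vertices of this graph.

M

Removing M increases the component count from 1 to 2, so M is a cut vertex.
By contrast removing J leaves 1 component; it is not a cut vertex. No other vertex is a cut vertex either.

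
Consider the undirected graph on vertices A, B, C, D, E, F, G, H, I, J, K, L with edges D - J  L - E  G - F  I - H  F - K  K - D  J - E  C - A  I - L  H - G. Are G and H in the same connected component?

Yes

From G we can reach D, E, F, G, H, I, J, K, L, which includes H.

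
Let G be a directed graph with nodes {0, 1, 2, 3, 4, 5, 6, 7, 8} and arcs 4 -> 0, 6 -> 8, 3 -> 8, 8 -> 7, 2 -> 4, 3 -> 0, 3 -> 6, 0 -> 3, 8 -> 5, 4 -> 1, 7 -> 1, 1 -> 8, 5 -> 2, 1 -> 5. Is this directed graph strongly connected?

Yes

From 0 we can reach every vertex (0, 1, 2, 3, 4, 5, 6, 7, 8), and every vertex can reach 0 (0, 1, 2, 3, 4, 5, 6, 7, 8). So the whole graph is one strongly connected component.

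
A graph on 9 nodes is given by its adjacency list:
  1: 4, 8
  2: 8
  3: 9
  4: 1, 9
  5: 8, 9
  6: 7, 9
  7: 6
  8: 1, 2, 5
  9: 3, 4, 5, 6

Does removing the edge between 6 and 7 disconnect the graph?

Yes

Removing 6-7 leaves no path between 6 and 7: the component count goes from 1 to 2. So it is a bridge.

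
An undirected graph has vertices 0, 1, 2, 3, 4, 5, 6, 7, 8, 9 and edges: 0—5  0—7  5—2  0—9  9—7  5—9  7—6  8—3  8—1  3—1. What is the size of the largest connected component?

6

4 is isolated — a component by itself.
Starting from 1 we can reach 1, 3, 8. That is one component of size 3.
Starting from 0 we can reach 0, 2, 5, 6, 7, 9. That is one component of size 6.
The largest has 6 vertices.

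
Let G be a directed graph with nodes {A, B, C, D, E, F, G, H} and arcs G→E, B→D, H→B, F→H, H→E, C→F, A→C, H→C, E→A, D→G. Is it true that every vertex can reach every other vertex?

Yes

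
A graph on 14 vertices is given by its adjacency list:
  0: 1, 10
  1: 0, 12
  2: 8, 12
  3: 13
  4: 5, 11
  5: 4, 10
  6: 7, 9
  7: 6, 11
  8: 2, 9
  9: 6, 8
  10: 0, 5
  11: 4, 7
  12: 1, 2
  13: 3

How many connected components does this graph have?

Starting from 3 we can reach 3, 13. That is one component of size 2.
Starting from 0 we can reach 0, 1, 2, 4, 5, 6, 7, 8, 9, 10, 11, 12. That is one component of size 12.
Total: 2 components.

2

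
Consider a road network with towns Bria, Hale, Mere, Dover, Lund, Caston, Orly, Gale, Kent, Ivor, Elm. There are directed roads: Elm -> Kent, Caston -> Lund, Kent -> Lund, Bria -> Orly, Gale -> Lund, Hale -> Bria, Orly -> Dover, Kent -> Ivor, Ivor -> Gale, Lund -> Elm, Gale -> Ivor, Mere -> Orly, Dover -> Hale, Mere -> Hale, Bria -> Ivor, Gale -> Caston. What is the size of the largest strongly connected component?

6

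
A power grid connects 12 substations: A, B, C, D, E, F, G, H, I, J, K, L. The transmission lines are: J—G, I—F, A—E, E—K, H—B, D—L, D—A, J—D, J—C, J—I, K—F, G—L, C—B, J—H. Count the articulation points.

1

Removing J increases the component count from 1 to 2, so J is a cut vertex.
By contrast removing I leaves 1 component; it is not a cut vertex. No other vertex is a cut vertex either.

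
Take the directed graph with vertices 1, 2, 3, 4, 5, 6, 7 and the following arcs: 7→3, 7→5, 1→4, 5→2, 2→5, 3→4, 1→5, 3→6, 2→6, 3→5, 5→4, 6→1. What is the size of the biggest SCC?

{1, 2, 5, 6} are all mutually reachable — one SCC of size 4.
{7} is an SCC by itself.
{3} is an SCC by itself.
{4} is an SCC by itself.
The largest has 4 vertices.

4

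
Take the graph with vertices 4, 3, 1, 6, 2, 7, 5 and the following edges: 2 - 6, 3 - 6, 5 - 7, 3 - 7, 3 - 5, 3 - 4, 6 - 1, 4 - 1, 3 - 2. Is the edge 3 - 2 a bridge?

After removing 3 - 2, the path 3-6-2 still connects them, so the edge is not a bridge.

No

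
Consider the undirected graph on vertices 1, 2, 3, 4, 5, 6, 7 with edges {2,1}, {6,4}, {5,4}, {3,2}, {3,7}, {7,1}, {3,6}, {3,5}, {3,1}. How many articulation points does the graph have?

Removing 3 increases the component count from 1 to 2, so 3 is a cut vertex.
By contrast removing 5 leaves 1 component; it is not a cut vertex. No other vertex is a cut vertex either.

1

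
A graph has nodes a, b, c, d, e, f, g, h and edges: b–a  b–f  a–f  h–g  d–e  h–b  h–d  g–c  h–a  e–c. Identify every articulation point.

Removing h increases the component count from 1 to 2, so h is a cut vertex.
By contrast removing b leaves 1 component; it is not a cut vertex. No other vertex is a cut vertex either.

h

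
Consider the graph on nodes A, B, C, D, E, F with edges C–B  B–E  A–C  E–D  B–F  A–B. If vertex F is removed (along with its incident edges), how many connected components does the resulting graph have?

With F gone, the remaining components are: {A, B, C, D, E}.
That is 1 component.

1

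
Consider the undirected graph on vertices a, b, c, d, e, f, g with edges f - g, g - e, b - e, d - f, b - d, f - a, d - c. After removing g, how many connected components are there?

1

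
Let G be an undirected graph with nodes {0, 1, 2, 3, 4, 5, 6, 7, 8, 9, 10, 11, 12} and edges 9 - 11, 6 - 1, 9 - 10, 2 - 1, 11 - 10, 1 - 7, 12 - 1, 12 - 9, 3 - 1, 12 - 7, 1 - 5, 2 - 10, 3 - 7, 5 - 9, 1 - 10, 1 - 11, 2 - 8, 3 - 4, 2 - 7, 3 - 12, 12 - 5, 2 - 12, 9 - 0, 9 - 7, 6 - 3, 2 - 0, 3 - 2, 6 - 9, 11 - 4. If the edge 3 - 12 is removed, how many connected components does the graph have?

1

3 and 12 are still connected via 3-2-12, so the component count stays at 1.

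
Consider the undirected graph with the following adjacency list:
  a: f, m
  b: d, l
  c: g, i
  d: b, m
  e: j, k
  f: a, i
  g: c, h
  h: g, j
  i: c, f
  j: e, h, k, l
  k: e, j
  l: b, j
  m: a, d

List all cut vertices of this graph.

j

Removing j increases the component count from 1 to 2, so j is a cut vertex.
By contrast removing g leaves 1 component; it is not a cut vertex. No other vertex is a cut vertex either.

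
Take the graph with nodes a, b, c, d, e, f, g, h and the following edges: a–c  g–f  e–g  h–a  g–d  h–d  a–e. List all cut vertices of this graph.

a, g

Removing a increases the component count from 2 to 3, so a is a cut vertex.
Removing g increases the component count from 2 to 3, so g is a cut vertex.
By contrast removing c leaves 2 components; it is not a cut vertex. No other vertex is a cut vertex either.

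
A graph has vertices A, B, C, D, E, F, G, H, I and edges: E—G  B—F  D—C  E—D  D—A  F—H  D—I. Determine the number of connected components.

Starting from B we can reach B, F, H. That is one component of size 3.
Starting from A we can reach A, C, D, E, G, I. That is one component of size 6.
Total: 2 components.

2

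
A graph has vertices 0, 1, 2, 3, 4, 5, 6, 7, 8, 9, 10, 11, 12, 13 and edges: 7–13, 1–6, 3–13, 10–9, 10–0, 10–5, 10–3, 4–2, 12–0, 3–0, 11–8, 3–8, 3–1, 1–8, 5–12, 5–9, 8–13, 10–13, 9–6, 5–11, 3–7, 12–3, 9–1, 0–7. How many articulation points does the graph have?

0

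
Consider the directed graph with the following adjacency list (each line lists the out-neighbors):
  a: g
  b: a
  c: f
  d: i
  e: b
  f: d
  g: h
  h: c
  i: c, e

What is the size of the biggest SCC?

{a, b, c, d, e, f, g, h, i} are all mutually reachable — one SCC of size 9.
The largest has 9 vertices.

9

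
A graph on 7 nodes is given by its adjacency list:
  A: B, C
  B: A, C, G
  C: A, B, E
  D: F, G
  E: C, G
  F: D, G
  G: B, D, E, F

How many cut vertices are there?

Removing G increases the component count from 1 to 2, so G is a cut vertex.
By contrast removing D leaves 1 component; it is not a cut vertex. No other vertex is a cut vertex either.

1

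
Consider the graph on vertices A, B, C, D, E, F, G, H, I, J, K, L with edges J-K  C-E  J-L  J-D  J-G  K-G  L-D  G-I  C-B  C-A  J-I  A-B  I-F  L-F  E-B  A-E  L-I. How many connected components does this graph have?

3

H is isolated — a component by itself.
Starting from A we can reach A, B, C, E. That is one component of size 4.
Starting from D we can reach D, F, G, I, J, K, L. That is one component of size 7.
Total: 3 components.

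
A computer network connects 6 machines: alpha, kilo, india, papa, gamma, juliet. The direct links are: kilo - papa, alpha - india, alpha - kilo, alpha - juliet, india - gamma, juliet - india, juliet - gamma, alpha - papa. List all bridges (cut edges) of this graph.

none

The edges on the cycle alpha-kilo-papa-alpha are not bridges since each lies on that cycle.
Every edge lies on some cycle, so there are no bridges.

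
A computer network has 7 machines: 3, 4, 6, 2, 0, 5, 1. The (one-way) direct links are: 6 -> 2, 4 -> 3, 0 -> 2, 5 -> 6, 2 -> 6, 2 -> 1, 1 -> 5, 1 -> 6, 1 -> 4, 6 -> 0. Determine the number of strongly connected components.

3

{0, 1, 2, 5, 6} are all mutually reachable — one SCC of size 5.
{4} is an SCC by itself.
{3} is an SCC by itself.
That gives 3 strongly connected components.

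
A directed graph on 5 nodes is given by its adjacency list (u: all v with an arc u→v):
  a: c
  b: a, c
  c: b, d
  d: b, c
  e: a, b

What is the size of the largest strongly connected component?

{a, b, c, d} are all mutually reachable — one SCC of size 4.
{e} is an SCC by itself.
The largest has 4 vertices.

4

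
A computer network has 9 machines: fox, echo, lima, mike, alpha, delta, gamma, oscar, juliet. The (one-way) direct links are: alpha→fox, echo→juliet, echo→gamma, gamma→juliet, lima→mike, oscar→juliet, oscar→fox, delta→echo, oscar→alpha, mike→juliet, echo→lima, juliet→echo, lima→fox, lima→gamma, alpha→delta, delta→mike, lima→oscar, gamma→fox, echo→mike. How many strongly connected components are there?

2

{echo, lima, mike, alpha, delta, gamma, oscar, juliet} are all mutually reachable — one SCC of size 8.
{fox} is an SCC by itself.
That gives 2 strongly connected components.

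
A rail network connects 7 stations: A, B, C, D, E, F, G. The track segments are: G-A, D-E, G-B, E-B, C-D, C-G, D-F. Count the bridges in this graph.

2

The edges on the cycle C-G-B-E-D-C are not bridges since each lies on that cycle.
But removing A-G disconnects A from G; removing D-F disconnects D from F — these are bridges.
That makes 2 bridges.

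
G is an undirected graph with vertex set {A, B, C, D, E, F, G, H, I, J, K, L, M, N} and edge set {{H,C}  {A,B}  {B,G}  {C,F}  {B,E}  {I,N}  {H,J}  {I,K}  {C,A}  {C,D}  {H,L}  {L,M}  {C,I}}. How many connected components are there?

Starting from A we can reach A, B, C, D, E, F, G, H, I, J, K, L, M, N. That is one component of size 14.
Total: 1 component.

1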